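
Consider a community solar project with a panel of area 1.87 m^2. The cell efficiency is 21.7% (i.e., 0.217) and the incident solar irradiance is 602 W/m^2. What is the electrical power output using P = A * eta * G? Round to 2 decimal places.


Use the solar power formula P = A * eta * G.
Given: A = 1.87 m^2, eta = 0.217, G = 602 W/m^2
P = 1.87 * 0.217 * 602
P = 244.29 W

244.29


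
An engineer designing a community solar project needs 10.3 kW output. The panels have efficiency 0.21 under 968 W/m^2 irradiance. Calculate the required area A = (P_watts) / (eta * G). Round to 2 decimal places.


Convert target power to watts: P = 10.3 * 1000 = 10300.0 W
Compute denominator: eta * G = 0.21 * 968 = 203.28
Required area A = P / (eta * G) = 10300.0 / 203.28
A = 50.67 m^2

50.67


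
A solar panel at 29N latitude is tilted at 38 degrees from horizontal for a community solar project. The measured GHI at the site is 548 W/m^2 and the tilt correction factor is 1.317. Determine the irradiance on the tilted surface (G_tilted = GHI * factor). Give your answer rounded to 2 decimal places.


Identify the given values:
  GHI = 548 W/m^2, tilt correction factor = 1.317
Apply the formula G_tilted = GHI * factor:
  G_tilted = 548 * 1.317
  G_tilted = 721.72 W/m^2

721.72


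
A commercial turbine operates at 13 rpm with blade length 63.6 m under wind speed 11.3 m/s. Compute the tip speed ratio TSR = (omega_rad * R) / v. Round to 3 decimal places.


Convert rotational speed to rad/s:
  omega = 13 * 2 * pi / 60 = 1.3614 rad/s
Compute tip speed:
  v_tip = omega * R = 1.3614 * 63.6 = 86.582 m/s
Tip speed ratio:
  TSR = v_tip / v_wind = 86.582 / 11.3 = 7.662

7.662


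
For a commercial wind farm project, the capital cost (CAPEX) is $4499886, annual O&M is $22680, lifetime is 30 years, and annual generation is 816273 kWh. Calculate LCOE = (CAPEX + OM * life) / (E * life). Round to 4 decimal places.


Total cost = CAPEX + OM * lifetime = 4499886 + 22680 * 30 = 4499886 + 680400 = 5180286
Total generation = annual * lifetime = 816273 * 30 = 24488190 kWh
LCOE = 5180286 / 24488190
LCOE = 0.2115 $/kWh

0.2115


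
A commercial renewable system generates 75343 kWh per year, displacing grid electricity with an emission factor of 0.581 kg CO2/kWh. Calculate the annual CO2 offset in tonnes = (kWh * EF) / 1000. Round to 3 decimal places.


CO2 offset in kg = generation * emission_factor
CO2 offset = 75343 * 0.581 = 43774.28 kg
Convert to tonnes:
  CO2 offset = 43774.28 / 1000 = 43.774 tonnes

43.774


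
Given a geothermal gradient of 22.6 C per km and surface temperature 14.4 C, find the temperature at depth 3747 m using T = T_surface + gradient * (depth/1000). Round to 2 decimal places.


Convert depth to km: 3747 / 1000 = 3.747 km
Temperature increase = gradient * depth_km = 22.6 * 3.747 = 84.68 C
Temperature at depth = T_surface + delta_T = 14.4 + 84.68
T = 99.08 C

99.08


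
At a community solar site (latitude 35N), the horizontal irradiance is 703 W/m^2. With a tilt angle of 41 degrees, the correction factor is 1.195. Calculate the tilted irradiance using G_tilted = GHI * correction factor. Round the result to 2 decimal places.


Identify the given values:
  GHI = 703 W/m^2, tilt correction factor = 1.195
Apply the formula G_tilted = GHI * factor:
  G_tilted = 703 * 1.195
  G_tilted = 840.09 W/m^2

840.09


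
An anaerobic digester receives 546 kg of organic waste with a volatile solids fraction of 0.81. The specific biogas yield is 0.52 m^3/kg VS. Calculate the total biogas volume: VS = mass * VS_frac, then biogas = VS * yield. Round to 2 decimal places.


Compute volatile solids:
  VS = mass * VS_fraction = 546 * 0.81 = 442.26 kg
Calculate biogas volume:
  Biogas = VS * specific_yield = 442.26 * 0.52
  Biogas = 229.98 m^3

229.98


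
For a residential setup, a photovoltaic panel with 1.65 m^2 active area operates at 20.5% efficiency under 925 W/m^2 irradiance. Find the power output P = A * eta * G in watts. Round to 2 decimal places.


Use the solar power formula P = A * eta * G.
Given: A = 1.65 m^2, eta = 0.205, G = 925 W/m^2
P = 1.65 * 0.205 * 925
P = 312.88 W

312.88


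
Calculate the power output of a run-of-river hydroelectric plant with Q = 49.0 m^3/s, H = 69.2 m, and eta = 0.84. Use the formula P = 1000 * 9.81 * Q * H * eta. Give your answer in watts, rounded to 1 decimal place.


Apply the hydropower formula P = rho * g * Q * H * eta
rho * g = 1000 * 9.81 = 9810.0
P = 9810.0 * 49.0 * 69.2 * 0.84
P = 27941548.3 W

27941548.3


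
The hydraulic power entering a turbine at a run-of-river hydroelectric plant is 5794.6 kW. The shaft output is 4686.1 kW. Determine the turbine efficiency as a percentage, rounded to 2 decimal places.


Turbine efficiency = (output power / input power) * 100
eta = (4686.1 / 5794.6) * 100
eta = 80.87%

80.87


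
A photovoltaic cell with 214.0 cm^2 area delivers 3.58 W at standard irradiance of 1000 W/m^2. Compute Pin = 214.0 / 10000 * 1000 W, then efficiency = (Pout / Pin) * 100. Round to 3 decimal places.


First compute the input power:
  Pin = area_cm2 / 10000 * G = 214.0 / 10000 * 1000 = 21.4 W
Then compute efficiency:
  Efficiency = (Pout / Pin) * 100 = (3.58 / 21.4) * 100
  Efficiency = 16.729%

16.729


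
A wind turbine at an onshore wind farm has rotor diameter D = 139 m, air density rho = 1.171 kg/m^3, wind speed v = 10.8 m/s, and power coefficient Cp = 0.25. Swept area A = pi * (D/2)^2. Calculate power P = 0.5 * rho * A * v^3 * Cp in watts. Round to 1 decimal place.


Step 1 -- Compute swept area:
  A = pi * (D/2)^2 = pi * (139/2)^2 = 15174.68 m^2
Step 2 -- Apply wind power equation:
  P = 0.5 * rho * A * v^3 * Cp
  v^3 = 10.8^3 = 1259.712
  P = 0.5 * 1.171 * 15174.68 * 1259.712 * 0.25
  P = 2798064.1 W

2798064.1


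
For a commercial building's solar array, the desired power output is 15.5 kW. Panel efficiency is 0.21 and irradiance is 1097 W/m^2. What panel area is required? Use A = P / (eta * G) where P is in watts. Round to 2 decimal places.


Convert target power to watts: P = 15.5 * 1000 = 15500.0 W
Compute denominator: eta * G = 0.21 * 1097 = 230.37
Required area A = P / (eta * G) = 15500.0 / 230.37
A = 67.28 m^2

67.28


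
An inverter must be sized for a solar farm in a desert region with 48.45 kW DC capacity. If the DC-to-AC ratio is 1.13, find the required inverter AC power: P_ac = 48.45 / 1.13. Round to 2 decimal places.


The inverter AC capacity is determined by the DC/AC ratio.
Given: P_dc = 48.45 kW, DC/AC ratio = 1.13
P_ac = P_dc / ratio = 48.45 / 1.13
P_ac = 42.88 kW

42.88


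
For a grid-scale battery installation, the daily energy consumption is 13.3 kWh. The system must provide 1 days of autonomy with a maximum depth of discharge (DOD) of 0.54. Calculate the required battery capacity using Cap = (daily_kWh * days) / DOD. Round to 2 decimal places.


Total energy needed = daily * days = 13.3 * 1 = 13.3 kWh
Account for depth of discharge:
  Cap = total_energy / DOD = 13.3 / 0.54
  Cap = 24.63 kWh

24.63


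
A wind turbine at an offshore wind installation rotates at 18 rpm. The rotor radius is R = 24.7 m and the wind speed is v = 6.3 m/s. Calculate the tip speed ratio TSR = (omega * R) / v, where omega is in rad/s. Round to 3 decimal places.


Convert rotational speed to rad/s:
  omega = 18 * 2 * pi / 60 = 1.885 rad/s
Compute tip speed:
  v_tip = omega * R = 1.885 * 24.7 = 46.558 m/s
Tip speed ratio:
  TSR = v_tip / v_wind = 46.558 / 6.3 = 7.390

7.390


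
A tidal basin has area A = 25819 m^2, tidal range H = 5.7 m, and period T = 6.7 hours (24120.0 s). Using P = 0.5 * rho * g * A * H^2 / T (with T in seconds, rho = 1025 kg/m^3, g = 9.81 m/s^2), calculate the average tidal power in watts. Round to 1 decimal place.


Convert period to seconds: T = 6.7 * 3600 = 24120.0 s
H^2 = 5.7^2 = 32.49
P = 0.5 * rho * g * A * H^2 / T
P = 0.5 * 1025 * 9.81 * 25819 * 32.49 / 24120.0
P = 174853.7 W

174853.7


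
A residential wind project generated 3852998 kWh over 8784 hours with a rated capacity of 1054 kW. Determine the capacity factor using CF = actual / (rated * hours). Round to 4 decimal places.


Capacity factor = actual output / maximum possible output
Maximum possible = rated * hours = 1054 * 8784 = 9258336 kWh
CF = 3852998 / 9258336
CF = 0.4162

0.4162


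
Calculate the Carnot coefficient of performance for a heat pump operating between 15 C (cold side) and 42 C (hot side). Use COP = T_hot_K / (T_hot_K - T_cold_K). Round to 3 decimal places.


Convert to Kelvin:
  T_hot = 42 + 273.15 = 315.15 K
  T_cold = 15 + 273.15 = 288.15 K
Apply Carnot COP formula:
  COP = T_hot_K / (T_hot_K - T_cold_K) = 315.15 / 27.0
  COP = 11.672

11.672


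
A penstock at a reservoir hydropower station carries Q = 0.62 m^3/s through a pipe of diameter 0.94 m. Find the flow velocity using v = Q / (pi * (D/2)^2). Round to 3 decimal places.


Compute pipe cross-sectional area:
  A = pi * (D/2)^2 = pi * (0.94/2)^2 = 0.694 m^2
Calculate velocity:
  v = Q / A = 0.62 / 0.694
  v = 0.893 m/s

0.893


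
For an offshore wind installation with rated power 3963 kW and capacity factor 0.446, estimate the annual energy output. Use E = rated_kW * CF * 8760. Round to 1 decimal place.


Annual energy = rated_kW * capacity_factor * hours_per_year
Given: P_rated = 3963 kW, CF = 0.446, hours = 8760
E = 3963 * 0.446 * 8760
E = 15483282.5 kWh

15483282.5


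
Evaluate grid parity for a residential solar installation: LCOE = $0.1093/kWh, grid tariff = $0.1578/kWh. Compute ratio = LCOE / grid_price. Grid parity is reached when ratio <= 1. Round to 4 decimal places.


Compare LCOE to grid price:
  LCOE = $0.1093/kWh, Grid price = $0.1578/kWh
  Ratio = LCOE / grid_price = 0.1093 / 0.1578 = 0.6926
  Grid parity achieved (ratio <= 1)? yes

0.6926


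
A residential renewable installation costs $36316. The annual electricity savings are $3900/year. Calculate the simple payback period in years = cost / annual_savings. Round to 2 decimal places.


Simple payback period = initial cost / annual savings
Payback = 36316 / 3900
Payback = 9.31 years

9.31


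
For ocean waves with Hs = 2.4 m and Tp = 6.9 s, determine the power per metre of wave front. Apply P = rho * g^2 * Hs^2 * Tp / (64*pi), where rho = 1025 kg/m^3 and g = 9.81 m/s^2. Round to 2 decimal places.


Apply wave power formula:
  g^2 = 9.81^2 = 96.2361
  Hs^2 = 2.4^2 = 5.76
  Numerator = rho * g^2 * Hs^2 * Tp = 1025 * 96.2361 * 5.76 * 6.9 = 3920427.75
  Denominator = 64 * pi = 201.0619
  P = 3920427.75 / 201.0619 = 19498.61 W/m

19498.61


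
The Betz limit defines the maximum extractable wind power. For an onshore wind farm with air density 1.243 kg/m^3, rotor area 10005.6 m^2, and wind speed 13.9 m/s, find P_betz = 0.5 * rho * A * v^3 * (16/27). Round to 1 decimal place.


The Betz coefficient Cp_max = 16/27 = 0.5926
v^3 = 13.9^3 = 2685.619
P_betz = 0.5 * rho * A * v^3 * Cp_max
P_betz = 0.5 * 1.243 * 10005.6 * 2685.619 * 0.5926
P_betz = 9896574.3 W

9896574.3


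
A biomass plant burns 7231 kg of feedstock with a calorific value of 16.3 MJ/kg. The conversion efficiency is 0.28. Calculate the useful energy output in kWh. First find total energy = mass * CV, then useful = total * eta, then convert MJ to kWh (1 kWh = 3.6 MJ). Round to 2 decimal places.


Total energy = mass * CV = 7231 * 16.3 = 117865.3 MJ
Useful energy = total * eta = 117865.3 * 0.28 = 33002.28 MJ
Convert to kWh: 33002.28 / 3.6
Useful energy = 9167.30 kWh

9167.30


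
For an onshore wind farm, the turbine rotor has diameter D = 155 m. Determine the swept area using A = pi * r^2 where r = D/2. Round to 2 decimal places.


Compute the rotor radius:
  r = D / 2 = 155 / 2 = 77.5 m
Calculate swept area:
  A = pi * r^2 = pi * 77.5^2
  A = 18869.19 m^2

18869.19


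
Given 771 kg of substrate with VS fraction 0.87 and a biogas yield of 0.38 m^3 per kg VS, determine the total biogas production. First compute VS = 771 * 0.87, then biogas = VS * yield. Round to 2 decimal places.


Compute volatile solids:
  VS = mass * VS_fraction = 771 * 0.87 = 670.77 kg
Calculate biogas volume:
  Biogas = VS * specific_yield = 670.77 * 0.38
  Biogas = 254.89 m^3

254.89


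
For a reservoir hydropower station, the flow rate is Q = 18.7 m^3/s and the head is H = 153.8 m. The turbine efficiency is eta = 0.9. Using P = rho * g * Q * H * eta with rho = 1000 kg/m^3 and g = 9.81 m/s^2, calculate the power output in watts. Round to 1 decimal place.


Apply the hydropower formula P = rho * g * Q * H * eta
rho * g = 1000 * 9.81 = 9810.0
P = 9810.0 * 18.7 * 153.8 * 0.9
P = 25392733.7 W

25392733.7


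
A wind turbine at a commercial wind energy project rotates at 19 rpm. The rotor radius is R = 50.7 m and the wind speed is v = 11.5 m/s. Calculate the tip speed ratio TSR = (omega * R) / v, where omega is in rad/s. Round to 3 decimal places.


Convert rotational speed to rad/s:
  omega = 19 * 2 * pi / 60 = 1.9897 rad/s
Compute tip speed:
  v_tip = omega * R = 1.9897 * 50.7 = 100.877 m/s
Tip speed ratio:
  TSR = v_tip / v_wind = 100.877 / 11.5 = 8.772

8.772


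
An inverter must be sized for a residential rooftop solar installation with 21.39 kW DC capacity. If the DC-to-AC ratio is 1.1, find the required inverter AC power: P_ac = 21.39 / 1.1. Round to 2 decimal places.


The inverter AC capacity is determined by the DC/AC ratio.
Given: P_dc = 21.39 kW, DC/AC ratio = 1.1
P_ac = P_dc / ratio = 21.39 / 1.1
P_ac = 19.45 kW

19.45


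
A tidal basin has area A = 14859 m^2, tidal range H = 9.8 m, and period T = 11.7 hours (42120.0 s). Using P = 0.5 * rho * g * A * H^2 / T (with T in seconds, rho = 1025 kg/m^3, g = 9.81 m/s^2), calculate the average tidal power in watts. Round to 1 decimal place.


Convert period to seconds: T = 11.7 * 3600 = 42120.0 s
H^2 = 9.8^2 = 96.04
P = 0.5 * rho * g * A * H^2 / T
P = 0.5 * 1025 * 9.81 * 14859 * 96.04 / 42120.0
P = 170339.8 W

170339.8


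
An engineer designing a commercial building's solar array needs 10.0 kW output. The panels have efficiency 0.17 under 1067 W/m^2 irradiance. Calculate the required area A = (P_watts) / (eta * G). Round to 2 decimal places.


Convert target power to watts: P = 10.0 * 1000 = 10000.0 W
Compute denominator: eta * G = 0.17 * 1067 = 181.39
Required area A = P / (eta * G) = 10000.0 / 181.39
A = 55.13 m^2

55.13


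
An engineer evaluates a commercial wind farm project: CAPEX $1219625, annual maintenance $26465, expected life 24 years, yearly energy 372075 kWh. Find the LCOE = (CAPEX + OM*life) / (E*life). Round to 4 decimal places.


Total cost = CAPEX + OM * lifetime = 1219625 + 26465 * 24 = 1219625 + 635160 = 1854785
Total generation = annual * lifetime = 372075 * 24 = 8929800 kWh
LCOE = 1854785 / 8929800
LCOE = 0.2077 $/kWh

0.2077


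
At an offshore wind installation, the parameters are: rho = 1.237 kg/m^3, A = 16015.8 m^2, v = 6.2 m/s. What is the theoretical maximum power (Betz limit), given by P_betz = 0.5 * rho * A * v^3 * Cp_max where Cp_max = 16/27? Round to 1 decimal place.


The Betz coefficient Cp_max = 16/27 = 0.5926
v^3 = 6.2^3 = 238.328
P_betz = 0.5 * rho * A * v^3 * Cp_max
P_betz = 0.5 * 1.237 * 16015.8 * 238.328 * 0.5926
P_betz = 1399006.2 W

1399006.2


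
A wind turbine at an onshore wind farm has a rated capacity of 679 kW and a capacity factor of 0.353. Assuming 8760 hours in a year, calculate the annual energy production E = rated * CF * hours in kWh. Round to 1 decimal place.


Annual energy = rated_kW * capacity_factor * hours_per_year
Given: P_rated = 679 kW, CF = 0.353, hours = 8760
E = 679 * 0.353 * 8760
E = 2099658.1 kWh

2099658.1


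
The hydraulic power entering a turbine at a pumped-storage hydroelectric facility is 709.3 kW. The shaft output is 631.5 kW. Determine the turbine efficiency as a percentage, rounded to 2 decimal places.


Turbine efficiency = (output power / input power) * 100
eta = (631.5 / 709.3) * 100
eta = 89.03%

89.03


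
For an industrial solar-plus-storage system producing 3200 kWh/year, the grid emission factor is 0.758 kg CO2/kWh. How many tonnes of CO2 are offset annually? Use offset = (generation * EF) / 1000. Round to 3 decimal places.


CO2 offset in kg = generation * emission_factor
CO2 offset = 3200 * 0.758 = 2425.6 kg
Convert to tonnes:
  CO2 offset = 2425.6 / 1000 = 2.426 tonnes

2.426


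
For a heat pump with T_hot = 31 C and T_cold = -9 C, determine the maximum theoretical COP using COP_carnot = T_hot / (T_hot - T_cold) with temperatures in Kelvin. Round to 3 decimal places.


Convert to Kelvin:
  T_hot = 31 + 273.15 = 304.15 K
  T_cold = -9 + 273.15 = 264.15 K
Apply Carnot COP formula:
  COP = T_hot_K / (T_hot_K - T_cold_K) = 304.15 / 40.0
  COP = 7.604

7.604


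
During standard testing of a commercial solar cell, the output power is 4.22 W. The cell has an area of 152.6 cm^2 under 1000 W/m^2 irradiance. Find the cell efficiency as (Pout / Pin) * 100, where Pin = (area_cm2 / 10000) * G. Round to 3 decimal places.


First compute the input power:
  Pin = area_cm2 / 10000 * G = 152.6 / 10000 * 1000 = 15.26 W
Then compute efficiency:
  Efficiency = (Pout / Pin) * 100 = (4.22 / 15.26) * 100
  Efficiency = 27.654%

27.654


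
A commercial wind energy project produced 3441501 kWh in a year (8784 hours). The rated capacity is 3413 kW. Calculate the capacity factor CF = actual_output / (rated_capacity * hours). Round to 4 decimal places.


Capacity factor = actual output / maximum possible output
Maximum possible = rated * hours = 3413 * 8784 = 29979792 kWh
CF = 3441501 / 29979792
CF = 0.1148

0.1148


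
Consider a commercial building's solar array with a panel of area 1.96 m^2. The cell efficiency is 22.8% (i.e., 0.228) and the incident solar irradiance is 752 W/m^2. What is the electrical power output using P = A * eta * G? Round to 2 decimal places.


Use the solar power formula P = A * eta * G.
Given: A = 1.96 m^2, eta = 0.228, G = 752 W/m^2
P = 1.96 * 0.228 * 752
P = 336.05 W

336.05


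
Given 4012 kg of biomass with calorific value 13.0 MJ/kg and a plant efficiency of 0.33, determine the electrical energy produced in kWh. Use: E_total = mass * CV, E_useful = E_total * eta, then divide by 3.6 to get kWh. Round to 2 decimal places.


Total energy = mass * CV = 4012 * 13.0 = 52156.0 MJ
Useful energy = total * eta = 52156.0 * 0.33 = 17211.48 MJ
Convert to kWh: 17211.48 / 3.6
Useful energy = 4780.97 kWh

4780.97


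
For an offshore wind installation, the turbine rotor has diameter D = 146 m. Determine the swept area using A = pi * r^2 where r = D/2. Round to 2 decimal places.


Compute the rotor radius:
  r = D / 2 = 146 / 2 = 73.0 m
Calculate swept area:
  A = pi * r^2 = pi * 73.0^2
  A = 16741.55 m^2

16741.55


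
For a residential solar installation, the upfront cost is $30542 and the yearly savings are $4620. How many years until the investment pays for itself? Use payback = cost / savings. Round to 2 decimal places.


Simple payback period = initial cost / annual savings
Payback = 30542 / 4620
Payback = 6.61 years

6.61


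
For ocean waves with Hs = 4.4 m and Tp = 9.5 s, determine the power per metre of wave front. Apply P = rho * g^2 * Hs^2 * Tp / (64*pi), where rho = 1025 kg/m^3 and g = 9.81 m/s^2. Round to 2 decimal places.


Apply wave power formula:
  g^2 = 9.81^2 = 96.2361
  Hs^2 = 4.4^2 = 19.36
  Numerator = rho * g^2 * Hs^2 * Tp = 1025 * 96.2361 * 19.36 * 9.5 = 18142237.1
  Denominator = 64 * pi = 201.0619
  P = 18142237.1 / 201.0619 = 90232.08 W/m

90232.08


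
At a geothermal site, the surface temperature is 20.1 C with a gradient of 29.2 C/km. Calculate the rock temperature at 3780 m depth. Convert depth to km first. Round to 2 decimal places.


Convert depth to km: 3780 / 1000 = 3.78 km
Temperature increase = gradient * depth_km = 29.2 * 3.78 = 110.38 C
Temperature at depth = T_surface + delta_T = 20.1 + 110.38
T = 130.48 C

130.48


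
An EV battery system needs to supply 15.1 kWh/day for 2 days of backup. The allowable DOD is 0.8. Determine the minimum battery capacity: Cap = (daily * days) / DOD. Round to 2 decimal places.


Total energy needed = daily * days = 15.1 * 2 = 30.2 kWh
Account for depth of discharge:
  Cap = total_energy / DOD = 30.2 / 0.8
  Cap = 37.75 kWh

37.75


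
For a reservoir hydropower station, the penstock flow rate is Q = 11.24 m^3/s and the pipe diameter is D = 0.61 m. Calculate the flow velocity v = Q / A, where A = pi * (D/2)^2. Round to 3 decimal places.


Compute pipe cross-sectional area:
  A = pi * (D/2)^2 = pi * (0.61/2)^2 = 0.2922 m^2
Calculate velocity:
  v = Q / A = 11.24 / 0.2922
  v = 38.461 m/s

38.461


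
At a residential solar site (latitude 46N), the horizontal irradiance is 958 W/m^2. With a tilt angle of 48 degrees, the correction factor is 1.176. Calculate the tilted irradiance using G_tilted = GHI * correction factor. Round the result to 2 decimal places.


Identify the given values:
  GHI = 958 W/m^2, tilt correction factor = 1.176
Apply the formula G_tilted = GHI * factor:
  G_tilted = 958 * 1.176
  G_tilted = 1126.61 W/m^2

1126.61


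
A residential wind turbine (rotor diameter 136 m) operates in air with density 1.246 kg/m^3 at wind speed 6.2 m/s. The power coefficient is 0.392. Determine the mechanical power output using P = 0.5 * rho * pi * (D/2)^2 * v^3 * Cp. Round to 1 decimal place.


Step 1 -- Compute swept area:
  A = pi * (D/2)^2 = pi * (136/2)^2 = 14526.72 m^2
Step 2 -- Apply wind power equation:
  P = 0.5 * rho * A * v^3 * Cp
  v^3 = 6.2^3 = 238.328
  P = 0.5 * 1.246 * 14526.72 * 238.328 * 0.392
  P = 845506.4 W

845506.4


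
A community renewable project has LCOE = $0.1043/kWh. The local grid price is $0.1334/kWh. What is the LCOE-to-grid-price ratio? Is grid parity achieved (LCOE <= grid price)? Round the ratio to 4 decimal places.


Compare LCOE to grid price:
  LCOE = $0.1043/kWh, Grid price = $0.1334/kWh
  Ratio = LCOE / grid_price = 0.1043 / 0.1334 = 0.7819
  Grid parity achieved (ratio <= 1)? yes

0.7819


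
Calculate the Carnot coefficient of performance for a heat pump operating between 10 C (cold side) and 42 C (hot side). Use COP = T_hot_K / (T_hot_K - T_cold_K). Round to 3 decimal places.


Convert to Kelvin:
  T_hot = 42 + 273.15 = 315.15 K
  T_cold = 10 + 273.15 = 283.15 K
Apply Carnot COP formula:
  COP = T_hot_K / (T_hot_K - T_cold_K) = 315.15 / 32.0
  COP = 9.848

9.848


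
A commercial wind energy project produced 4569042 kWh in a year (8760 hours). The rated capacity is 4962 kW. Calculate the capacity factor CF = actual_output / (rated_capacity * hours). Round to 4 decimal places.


Capacity factor = actual output / maximum possible output
Maximum possible = rated * hours = 4962 * 8760 = 43467120 kWh
CF = 4569042 / 43467120
CF = 0.1051

0.1051


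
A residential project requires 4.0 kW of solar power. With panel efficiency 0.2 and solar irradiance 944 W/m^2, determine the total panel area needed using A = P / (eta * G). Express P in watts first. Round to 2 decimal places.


Convert target power to watts: P = 4.0 * 1000 = 4000.0 W
Compute denominator: eta * G = 0.2 * 944 = 188.8
Required area A = P / (eta * G) = 4000.0 / 188.8
A = 21.19 m^2

21.19


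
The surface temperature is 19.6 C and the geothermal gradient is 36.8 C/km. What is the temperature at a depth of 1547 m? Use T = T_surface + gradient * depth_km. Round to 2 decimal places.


Convert depth to km: 1547 / 1000 = 1.547 km
Temperature increase = gradient * depth_km = 36.8 * 1.547 = 56.93 C
Temperature at depth = T_surface + delta_T = 19.6 + 56.93
T = 76.53 C

76.53


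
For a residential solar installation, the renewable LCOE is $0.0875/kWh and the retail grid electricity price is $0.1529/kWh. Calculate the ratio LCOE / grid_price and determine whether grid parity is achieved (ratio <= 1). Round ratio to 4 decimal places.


Compare LCOE to grid price:
  LCOE = $0.0875/kWh, Grid price = $0.1529/kWh
  Ratio = LCOE / grid_price = 0.0875 / 0.1529 = 0.5723
  Grid parity achieved (ratio <= 1)? yes

0.5723


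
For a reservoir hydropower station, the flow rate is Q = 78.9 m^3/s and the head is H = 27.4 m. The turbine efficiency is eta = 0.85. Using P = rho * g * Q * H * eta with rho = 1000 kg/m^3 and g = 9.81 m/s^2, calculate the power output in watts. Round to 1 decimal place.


Apply the hydropower formula P = rho * g * Q * H * eta
rho * g = 1000 * 9.81 = 9810.0
P = 9810.0 * 78.9 * 27.4 * 0.85
P = 18026669.6 W

18026669.6


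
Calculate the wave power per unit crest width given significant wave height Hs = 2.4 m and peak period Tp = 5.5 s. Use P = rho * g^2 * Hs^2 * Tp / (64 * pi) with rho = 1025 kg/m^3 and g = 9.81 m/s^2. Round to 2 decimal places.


Apply wave power formula:
  g^2 = 9.81^2 = 96.2361
  Hs^2 = 2.4^2 = 5.76
  Numerator = rho * g^2 * Hs^2 * Tp = 1025 * 96.2361 * 5.76 * 5.5 = 3124978.64
  Denominator = 64 * pi = 201.0619
  P = 3124978.64 / 201.0619 = 15542.37 W/m

15542.37


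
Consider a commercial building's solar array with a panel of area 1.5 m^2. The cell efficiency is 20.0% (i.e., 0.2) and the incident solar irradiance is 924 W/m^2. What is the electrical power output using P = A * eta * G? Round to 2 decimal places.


Use the solar power formula P = A * eta * G.
Given: A = 1.5 m^2, eta = 0.2, G = 924 W/m^2
P = 1.5 * 0.2 * 924
P = 277.20 W

277.20


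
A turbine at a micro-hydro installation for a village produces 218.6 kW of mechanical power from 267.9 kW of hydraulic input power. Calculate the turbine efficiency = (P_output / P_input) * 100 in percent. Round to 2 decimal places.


Turbine efficiency = (output power / input power) * 100
eta = (218.6 / 267.9) * 100
eta = 81.60%

81.60


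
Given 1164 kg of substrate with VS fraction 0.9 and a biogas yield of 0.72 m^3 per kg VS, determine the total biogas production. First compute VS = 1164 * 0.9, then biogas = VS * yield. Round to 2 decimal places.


Compute volatile solids:
  VS = mass * VS_fraction = 1164 * 0.9 = 1047.6 kg
Calculate biogas volume:
  Biogas = VS * specific_yield = 1047.6 * 0.72
  Biogas = 754.27 m^3

754.27


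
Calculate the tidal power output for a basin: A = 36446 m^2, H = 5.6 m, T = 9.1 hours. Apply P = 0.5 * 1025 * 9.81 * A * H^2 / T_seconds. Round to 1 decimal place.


Convert period to seconds: T = 9.1 * 3600 = 32760.0 s
H^2 = 5.6^2 = 31.36
P = 0.5 * rho * g * A * H^2 / T
P = 0.5 * 1025 * 9.81 * 36446 * 31.36 / 32760.0
P = 175406.2 W

175406.2


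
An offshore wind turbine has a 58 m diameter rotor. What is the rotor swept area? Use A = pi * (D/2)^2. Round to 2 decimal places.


Compute the rotor radius:
  r = D / 2 = 58 / 2 = 29.0 m
Calculate swept area:
  A = pi * r^2 = pi * 29.0^2
  A = 2642.08 m^2

2642.08


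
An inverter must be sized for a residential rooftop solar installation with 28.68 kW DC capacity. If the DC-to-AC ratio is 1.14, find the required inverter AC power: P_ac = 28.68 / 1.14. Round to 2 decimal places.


The inverter AC capacity is determined by the DC/AC ratio.
Given: P_dc = 28.68 kW, DC/AC ratio = 1.14
P_ac = P_dc / ratio = 28.68 / 1.14
P_ac = 25.16 kW

25.16


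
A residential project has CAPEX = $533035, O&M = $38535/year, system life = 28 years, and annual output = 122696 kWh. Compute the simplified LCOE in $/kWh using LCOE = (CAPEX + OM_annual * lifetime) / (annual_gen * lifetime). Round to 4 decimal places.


Total cost = CAPEX + OM * lifetime = 533035 + 38535 * 28 = 533035 + 1078980 = 1612015
Total generation = annual * lifetime = 122696 * 28 = 3435488 kWh
LCOE = 1612015 / 3435488
LCOE = 0.4692 $/kWh

0.4692


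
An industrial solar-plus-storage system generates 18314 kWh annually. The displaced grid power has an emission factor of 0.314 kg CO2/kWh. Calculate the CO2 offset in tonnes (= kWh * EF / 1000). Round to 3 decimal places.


CO2 offset in kg = generation * emission_factor
CO2 offset = 18314 * 0.314 = 5750.6 kg
Convert to tonnes:
  CO2 offset = 5750.6 / 1000 = 5.751 tonnes

5.751


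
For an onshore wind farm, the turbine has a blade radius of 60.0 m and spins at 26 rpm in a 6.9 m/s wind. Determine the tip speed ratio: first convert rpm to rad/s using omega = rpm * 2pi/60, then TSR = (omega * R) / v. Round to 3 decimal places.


Convert rotational speed to rad/s:
  omega = 26 * 2 * pi / 60 = 2.7227 rad/s
Compute tip speed:
  v_tip = omega * R = 2.7227 * 60.0 = 163.363 m/s
Tip speed ratio:
  TSR = v_tip / v_wind = 163.363 / 6.9 = 23.676

23.676


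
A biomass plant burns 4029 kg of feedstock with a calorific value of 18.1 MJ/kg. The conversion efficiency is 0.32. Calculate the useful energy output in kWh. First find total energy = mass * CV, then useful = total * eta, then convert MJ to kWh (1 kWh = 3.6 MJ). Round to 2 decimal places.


Total energy = mass * CV = 4029 * 18.1 = 72924.9 MJ
Useful energy = total * eta = 72924.9 * 0.32 = 23335.97 MJ
Convert to kWh: 23335.97 / 3.6
Useful energy = 6482.21 kWh

6482.21


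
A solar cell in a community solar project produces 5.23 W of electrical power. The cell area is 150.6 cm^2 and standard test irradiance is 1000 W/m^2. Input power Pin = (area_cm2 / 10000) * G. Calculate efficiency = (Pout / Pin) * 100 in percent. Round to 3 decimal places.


First compute the input power:
  Pin = area_cm2 / 10000 * G = 150.6 / 10000 * 1000 = 15.06 W
Then compute efficiency:
  Efficiency = (Pout / Pin) * 100 = (5.23 / 15.06) * 100
  Efficiency = 34.728%

34.728


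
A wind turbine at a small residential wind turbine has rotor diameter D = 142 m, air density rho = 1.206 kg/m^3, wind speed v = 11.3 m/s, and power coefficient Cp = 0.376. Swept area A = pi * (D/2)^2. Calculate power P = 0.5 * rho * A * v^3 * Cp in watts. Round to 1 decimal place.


Step 1 -- Compute swept area:
  A = pi * (D/2)^2 = pi * (142/2)^2 = 15836.77 m^2
Step 2 -- Apply wind power equation:
  P = 0.5 * rho * A * v^3 * Cp
  v^3 = 11.3^3 = 1442.897
  P = 0.5 * 1.206 * 15836.77 * 1442.897 * 0.376
  P = 5180922.0 W

5180922.0


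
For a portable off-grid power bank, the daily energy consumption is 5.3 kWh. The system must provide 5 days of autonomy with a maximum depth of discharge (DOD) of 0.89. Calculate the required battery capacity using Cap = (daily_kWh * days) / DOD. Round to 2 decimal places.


Total energy needed = daily * days = 5.3 * 5 = 26.5 kWh
Account for depth of discharge:
  Cap = total_energy / DOD = 26.5 / 0.89
  Cap = 29.78 kWh

29.78


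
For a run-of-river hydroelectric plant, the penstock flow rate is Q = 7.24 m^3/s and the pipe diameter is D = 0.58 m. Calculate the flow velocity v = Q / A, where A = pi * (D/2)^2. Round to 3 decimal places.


Compute pipe cross-sectional area:
  A = pi * (D/2)^2 = pi * (0.58/2)^2 = 0.2642 m^2
Calculate velocity:
  v = Q / A = 7.24 / 0.2642
  v = 27.403 m/s

27.403


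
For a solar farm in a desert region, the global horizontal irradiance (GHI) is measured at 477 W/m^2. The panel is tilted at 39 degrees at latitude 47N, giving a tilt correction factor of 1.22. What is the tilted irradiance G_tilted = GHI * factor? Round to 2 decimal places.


Identify the given values:
  GHI = 477 W/m^2, tilt correction factor = 1.22
Apply the formula G_tilted = GHI * factor:
  G_tilted = 477 * 1.22
  G_tilted = 581.94 W/m^2

581.94


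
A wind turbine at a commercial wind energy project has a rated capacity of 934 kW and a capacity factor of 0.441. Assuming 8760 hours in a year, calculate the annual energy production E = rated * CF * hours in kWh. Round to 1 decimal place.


Annual energy = rated_kW * capacity_factor * hours_per_year
Given: P_rated = 934 kW, CF = 0.441, hours = 8760
E = 934 * 0.441 * 8760
E = 3608191.4 kWh

3608191.4


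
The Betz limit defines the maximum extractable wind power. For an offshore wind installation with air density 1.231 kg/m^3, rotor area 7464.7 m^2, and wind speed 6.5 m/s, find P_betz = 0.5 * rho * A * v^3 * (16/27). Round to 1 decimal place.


The Betz coefficient Cp_max = 16/27 = 0.5926
v^3 = 6.5^3 = 274.625
P_betz = 0.5 * rho * A * v^3 * Cp_max
P_betz = 0.5 * 1.231 * 7464.7 * 274.625 * 0.5926
P_betz = 747716.1 W

747716.1


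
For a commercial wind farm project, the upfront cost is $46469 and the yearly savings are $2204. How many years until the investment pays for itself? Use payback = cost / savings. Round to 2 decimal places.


Simple payback period = initial cost / annual savings
Payback = 46469 / 2204
Payback = 21.08 years

21.08


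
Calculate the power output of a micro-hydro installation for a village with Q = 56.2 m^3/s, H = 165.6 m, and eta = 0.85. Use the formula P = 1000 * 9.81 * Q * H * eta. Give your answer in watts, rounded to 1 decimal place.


Apply the hydropower formula P = rho * g * Q * H * eta
rho * g = 1000 * 9.81 = 9810.0
P = 9810.0 * 56.2 * 165.6 * 0.85
P = 77604084.7 W

77604084.7


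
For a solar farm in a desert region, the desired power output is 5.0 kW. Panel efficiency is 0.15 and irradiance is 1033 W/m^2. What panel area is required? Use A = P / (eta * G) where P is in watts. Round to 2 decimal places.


Convert target power to watts: P = 5.0 * 1000 = 5000.0 W
Compute denominator: eta * G = 0.15 * 1033 = 154.95
Required area A = P / (eta * G) = 5000.0 / 154.95
A = 32.27 m^2

32.27


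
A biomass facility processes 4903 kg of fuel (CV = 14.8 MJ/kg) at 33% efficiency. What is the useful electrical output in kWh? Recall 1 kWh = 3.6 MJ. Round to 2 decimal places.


Total energy = mass * CV = 4903 * 14.8 = 72564.4 MJ
Useful energy = total * eta = 72564.4 * 0.33 = 23946.25 MJ
Convert to kWh: 23946.25 / 3.6
Useful energy = 6651.74 kWh

6651.74


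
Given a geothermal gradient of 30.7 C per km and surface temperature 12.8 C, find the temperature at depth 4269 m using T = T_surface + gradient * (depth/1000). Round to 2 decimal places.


Convert depth to km: 4269 / 1000 = 4.269 km
Temperature increase = gradient * depth_km = 30.7 * 4.269 = 131.06 C
Temperature at depth = T_surface + delta_T = 12.8 + 131.06
T = 143.86 C

143.86


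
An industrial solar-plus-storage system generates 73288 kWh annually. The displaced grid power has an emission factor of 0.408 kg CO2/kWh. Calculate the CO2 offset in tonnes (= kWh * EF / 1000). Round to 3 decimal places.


CO2 offset in kg = generation * emission_factor
CO2 offset = 73288 * 0.408 = 29901.5 kg
Convert to tonnes:
  CO2 offset = 29901.5 / 1000 = 29.902 tonnes

29.902


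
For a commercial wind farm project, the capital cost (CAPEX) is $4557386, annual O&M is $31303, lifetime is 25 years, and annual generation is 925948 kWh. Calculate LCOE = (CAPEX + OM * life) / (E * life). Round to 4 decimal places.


Total cost = CAPEX + OM * lifetime = 4557386 + 31303 * 25 = 4557386 + 782575 = 5339961
Total generation = annual * lifetime = 925948 * 25 = 23148700 kWh
LCOE = 5339961 / 23148700
LCOE = 0.2307 $/kWh

0.2307


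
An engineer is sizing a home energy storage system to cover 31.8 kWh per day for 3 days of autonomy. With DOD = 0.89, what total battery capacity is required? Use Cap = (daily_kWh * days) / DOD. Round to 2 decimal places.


Total energy needed = daily * days = 31.8 * 3 = 95.4 kWh
Account for depth of discharge:
  Cap = total_energy / DOD = 95.4 / 0.89
  Cap = 107.19 kWh

107.19


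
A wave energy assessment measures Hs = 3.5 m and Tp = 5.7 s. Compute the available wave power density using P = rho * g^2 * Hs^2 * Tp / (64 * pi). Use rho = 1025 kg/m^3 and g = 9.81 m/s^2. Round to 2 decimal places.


Apply wave power formula:
  g^2 = 9.81^2 = 96.2361
  Hs^2 = 3.5^2 = 12.25
  Numerator = rho * g^2 * Hs^2 * Tp = 1025 * 96.2361 * 12.25 * 5.7 = 6887677.82
  Denominator = 64 * pi = 201.0619
  P = 6887677.82 / 201.0619 = 34256.50 W/m

34256.50


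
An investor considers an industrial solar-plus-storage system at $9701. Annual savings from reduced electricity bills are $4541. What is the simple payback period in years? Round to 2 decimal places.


Simple payback period = initial cost / annual savings
Payback = 9701 / 4541
Payback = 2.14 years

2.14


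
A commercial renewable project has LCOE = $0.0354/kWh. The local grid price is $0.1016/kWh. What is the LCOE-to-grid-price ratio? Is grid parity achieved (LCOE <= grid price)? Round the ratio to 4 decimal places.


Compare LCOE to grid price:
  LCOE = $0.0354/kWh, Grid price = $0.1016/kWh
  Ratio = LCOE / grid_price = 0.0354 / 0.1016 = 0.3484
  Grid parity achieved (ratio <= 1)? yes

0.3484


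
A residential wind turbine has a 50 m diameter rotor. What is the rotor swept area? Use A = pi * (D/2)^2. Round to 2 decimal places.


Compute the rotor radius:
  r = D / 2 = 50 / 2 = 25.0 m
Calculate swept area:
  A = pi * r^2 = pi * 25.0^2
  A = 1963.50 m^2

1963.50


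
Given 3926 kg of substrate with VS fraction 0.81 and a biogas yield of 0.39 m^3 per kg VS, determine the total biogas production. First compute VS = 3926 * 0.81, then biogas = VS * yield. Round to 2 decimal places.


Compute volatile solids:
  VS = mass * VS_fraction = 3926 * 0.81 = 3180.06 kg
Calculate biogas volume:
  Biogas = VS * specific_yield = 3180.06 * 0.39
  Biogas = 1240.22 m^3

1240.22


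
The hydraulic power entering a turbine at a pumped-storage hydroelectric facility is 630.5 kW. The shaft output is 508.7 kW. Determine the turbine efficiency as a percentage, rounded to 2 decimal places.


Turbine efficiency = (output power / input power) * 100
eta = (508.7 / 630.5) * 100
eta = 80.68%

80.68


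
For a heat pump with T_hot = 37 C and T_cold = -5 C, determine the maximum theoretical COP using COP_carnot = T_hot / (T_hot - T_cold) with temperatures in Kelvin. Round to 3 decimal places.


Convert to Kelvin:
  T_hot = 37 + 273.15 = 310.15 K
  T_cold = -5 + 273.15 = 268.15 K
Apply Carnot COP formula:
  COP = T_hot_K / (T_hot_K - T_cold_K) = 310.15 / 42.0
  COP = 7.385

7.385


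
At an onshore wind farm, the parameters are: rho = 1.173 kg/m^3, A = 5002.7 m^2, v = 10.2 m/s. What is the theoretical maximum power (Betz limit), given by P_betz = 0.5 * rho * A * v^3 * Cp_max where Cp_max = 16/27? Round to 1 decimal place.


The Betz coefficient Cp_max = 16/27 = 0.5926
v^3 = 10.2^3 = 1061.208
P_betz = 0.5 * rho * A * v^3 * Cp_max
P_betz = 0.5 * 1.173 * 5002.7 * 1061.208 * 0.5926
P_betz = 1845139.5 W

1845139.5


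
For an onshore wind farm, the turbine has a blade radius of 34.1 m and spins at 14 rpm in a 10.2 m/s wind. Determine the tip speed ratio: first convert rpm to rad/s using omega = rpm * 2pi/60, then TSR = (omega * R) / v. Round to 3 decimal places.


Convert rotational speed to rad/s:
  omega = 14 * 2 * pi / 60 = 1.4661 rad/s
Compute tip speed:
  v_tip = omega * R = 1.4661 * 34.1 = 49.993 m/s
Tip speed ratio:
  TSR = v_tip / v_wind = 49.993 / 10.2 = 4.901

4.901


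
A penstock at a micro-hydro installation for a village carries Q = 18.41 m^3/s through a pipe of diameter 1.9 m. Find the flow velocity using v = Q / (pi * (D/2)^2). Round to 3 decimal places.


Compute pipe cross-sectional area:
  A = pi * (D/2)^2 = pi * (1.9/2)^2 = 2.8353 m^2
Calculate velocity:
  v = Q / A = 18.41 / 2.8353
  v = 6.493 m/s

6.493


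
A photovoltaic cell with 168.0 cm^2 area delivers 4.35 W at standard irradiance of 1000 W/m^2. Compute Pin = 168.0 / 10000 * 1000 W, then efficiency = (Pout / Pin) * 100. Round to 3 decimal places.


First compute the input power:
  Pin = area_cm2 / 10000 * G = 168.0 / 10000 * 1000 = 16.8 W
Then compute efficiency:
  Efficiency = (Pout / Pin) * 100 = (4.35 / 16.8) * 100
  Efficiency = 25.893%

25.893


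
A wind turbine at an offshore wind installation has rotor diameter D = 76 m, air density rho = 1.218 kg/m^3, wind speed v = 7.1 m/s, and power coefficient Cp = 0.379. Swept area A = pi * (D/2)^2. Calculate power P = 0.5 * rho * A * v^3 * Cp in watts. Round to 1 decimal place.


Step 1 -- Compute swept area:
  A = pi * (D/2)^2 = pi * (76/2)^2 = 4536.46 m^2
Step 2 -- Apply wind power equation:
  P = 0.5 * rho * A * v^3 * Cp
  v^3 = 7.1^3 = 357.911
  P = 0.5 * 1.218 * 4536.46 * 357.911 * 0.379
  P = 374756.0 W

374756.0


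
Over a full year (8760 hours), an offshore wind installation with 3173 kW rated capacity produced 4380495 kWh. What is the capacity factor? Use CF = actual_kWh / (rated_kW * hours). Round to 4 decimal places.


Capacity factor = actual output / maximum possible output
Maximum possible = rated * hours = 3173 * 8760 = 27795480 kWh
CF = 4380495 / 27795480
CF = 0.1576

0.1576
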